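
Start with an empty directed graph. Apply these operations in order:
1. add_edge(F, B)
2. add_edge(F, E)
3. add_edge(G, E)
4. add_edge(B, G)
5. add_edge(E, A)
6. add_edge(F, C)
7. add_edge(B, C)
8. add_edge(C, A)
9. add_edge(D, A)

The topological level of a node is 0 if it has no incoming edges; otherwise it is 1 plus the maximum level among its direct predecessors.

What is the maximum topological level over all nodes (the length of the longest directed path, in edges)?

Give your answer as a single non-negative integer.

Answer: 4

Derivation:
Op 1: add_edge(F, B). Edges now: 1
Op 2: add_edge(F, E). Edges now: 2
Op 3: add_edge(G, E). Edges now: 3
Op 4: add_edge(B, G). Edges now: 4
Op 5: add_edge(E, A). Edges now: 5
Op 6: add_edge(F, C). Edges now: 6
Op 7: add_edge(B, C). Edges now: 7
Op 8: add_edge(C, A). Edges now: 8
Op 9: add_edge(D, A). Edges now: 9
Compute levels (Kahn BFS):
  sources (in-degree 0): D, F
  process D: level=0
    D->A: in-degree(A)=2, level(A)>=1
  process F: level=0
    F->B: in-degree(B)=0, level(B)=1, enqueue
    F->C: in-degree(C)=1, level(C)>=1
    F->E: in-degree(E)=1, level(E)>=1
  process B: level=1
    B->C: in-degree(C)=0, level(C)=2, enqueue
    B->G: in-degree(G)=0, level(G)=2, enqueue
  process C: level=2
    C->A: in-degree(A)=1, level(A)>=3
  process G: level=2
    G->E: in-degree(E)=0, level(E)=3, enqueue
  process E: level=3
    E->A: in-degree(A)=0, level(A)=4, enqueue
  process A: level=4
All levels: A:4, B:1, C:2, D:0, E:3, F:0, G:2
max level = 4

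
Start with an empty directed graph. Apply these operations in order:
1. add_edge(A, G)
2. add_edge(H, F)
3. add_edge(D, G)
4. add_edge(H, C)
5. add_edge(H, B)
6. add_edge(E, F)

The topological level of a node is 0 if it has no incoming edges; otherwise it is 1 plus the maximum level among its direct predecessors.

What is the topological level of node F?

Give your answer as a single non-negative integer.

Op 1: add_edge(A, G). Edges now: 1
Op 2: add_edge(H, F). Edges now: 2
Op 3: add_edge(D, G). Edges now: 3
Op 4: add_edge(H, C). Edges now: 4
Op 5: add_edge(H, B). Edges now: 5
Op 6: add_edge(E, F). Edges now: 6
Compute levels (Kahn BFS):
  sources (in-degree 0): A, D, E, H
  process A: level=0
    A->G: in-degree(G)=1, level(G)>=1
  process D: level=0
    D->G: in-degree(G)=0, level(G)=1, enqueue
  process E: level=0
    E->F: in-degree(F)=1, level(F)>=1
  process H: level=0
    H->B: in-degree(B)=0, level(B)=1, enqueue
    H->C: in-degree(C)=0, level(C)=1, enqueue
    H->F: in-degree(F)=0, level(F)=1, enqueue
  process G: level=1
  process B: level=1
  process C: level=1
  process F: level=1
All levels: A:0, B:1, C:1, D:0, E:0, F:1, G:1, H:0
level(F) = 1

Answer: 1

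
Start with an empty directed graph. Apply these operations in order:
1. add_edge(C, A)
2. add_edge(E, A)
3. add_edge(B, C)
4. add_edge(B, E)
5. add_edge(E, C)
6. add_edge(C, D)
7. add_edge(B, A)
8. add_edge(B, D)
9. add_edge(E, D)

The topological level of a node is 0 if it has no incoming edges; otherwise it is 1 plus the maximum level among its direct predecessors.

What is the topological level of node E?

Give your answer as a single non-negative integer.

Answer: 1

Derivation:
Op 1: add_edge(C, A). Edges now: 1
Op 2: add_edge(E, A). Edges now: 2
Op 3: add_edge(B, C). Edges now: 3
Op 4: add_edge(B, E). Edges now: 4
Op 5: add_edge(E, C). Edges now: 5
Op 6: add_edge(C, D). Edges now: 6
Op 7: add_edge(B, A). Edges now: 7
Op 8: add_edge(B, D). Edges now: 8
Op 9: add_edge(E, D). Edges now: 9
Compute levels (Kahn BFS):
  sources (in-degree 0): B
  process B: level=0
    B->A: in-degree(A)=2, level(A)>=1
    B->C: in-degree(C)=1, level(C)>=1
    B->D: in-degree(D)=2, level(D)>=1
    B->E: in-degree(E)=0, level(E)=1, enqueue
  process E: level=1
    E->A: in-degree(A)=1, level(A)>=2
    E->C: in-degree(C)=0, level(C)=2, enqueue
    E->D: in-degree(D)=1, level(D)>=2
  process C: level=2
    C->A: in-degree(A)=0, level(A)=3, enqueue
    C->D: in-degree(D)=0, level(D)=3, enqueue
  process A: level=3
  process D: level=3
All levels: A:3, B:0, C:2, D:3, E:1
level(E) = 1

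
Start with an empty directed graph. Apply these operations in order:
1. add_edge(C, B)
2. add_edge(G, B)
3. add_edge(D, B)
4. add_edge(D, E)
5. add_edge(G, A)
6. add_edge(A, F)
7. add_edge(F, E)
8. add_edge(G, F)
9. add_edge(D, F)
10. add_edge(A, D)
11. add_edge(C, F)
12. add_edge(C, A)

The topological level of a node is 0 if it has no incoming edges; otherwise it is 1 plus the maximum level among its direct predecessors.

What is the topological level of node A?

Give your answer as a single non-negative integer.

Answer: 1

Derivation:
Op 1: add_edge(C, B). Edges now: 1
Op 2: add_edge(G, B). Edges now: 2
Op 3: add_edge(D, B). Edges now: 3
Op 4: add_edge(D, E). Edges now: 4
Op 5: add_edge(G, A). Edges now: 5
Op 6: add_edge(A, F). Edges now: 6
Op 7: add_edge(F, E). Edges now: 7
Op 8: add_edge(G, F). Edges now: 8
Op 9: add_edge(D, F). Edges now: 9
Op 10: add_edge(A, D). Edges now: 10
Op 11: add_edge(C, F). Edges now: 11
Op 12: add_edge(C, A). Edges now: 12
Compute levels (Kahn BFS):
  sources (in-degree 0): C, G
  process C: level=0
    C->A: in-degree(A)=1, level(A)>=1
    C->B: in-degree(B)=2, level(B)>=1
    C->F: in-degree(F)=3, level(F)>=1
  process G: level=0
    G->A: in-degree(A)=0, level(A)=1, enqueue
    G->B: in-degree(B)=1, level(B)>=1
    G->F: in-degree(F)=2, level(F)>=1
  process A: level=1
    A->D: in-degree(D)=0, level(D)=2, enqueue
    A->F: in-degree(F)=1, level(F)>=2
  process D: level=2
    D->B: in-degree(B)=0, level(B)=3, enqueue
    D->E: in-degree(E)=1, level(E)>=3
    D->F: in-degree(F)=0, level(F)=3, enqueue
  process B: level=3
  process F: level=3
    F->E: in-degree(E)=0, level(E)=4, enqueue
  process E: level=4
All levels: A:1, B:3, C:0, D:2, E:4, F:3, G:0
level(A) = 1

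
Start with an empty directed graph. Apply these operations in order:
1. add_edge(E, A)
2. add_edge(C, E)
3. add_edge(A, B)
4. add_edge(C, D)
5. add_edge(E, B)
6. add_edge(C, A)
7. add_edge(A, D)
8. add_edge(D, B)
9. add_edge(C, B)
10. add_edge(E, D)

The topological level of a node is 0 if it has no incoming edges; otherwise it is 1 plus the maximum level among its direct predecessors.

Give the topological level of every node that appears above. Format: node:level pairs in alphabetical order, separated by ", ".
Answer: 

Op 1: add_edge(E, A). Edges now: 1
Op 2: add_edge(C, E). Edges now: 2
Op 3: add_edge(A, B). Edges now: 3
Op 4: add_edge(C, D). Edges now: 4
Op 5: add_edge(E, B). Edges now: 5
Op 6: add_edge(C, A). Edges now: 6
Op 7: add_edge(A, D). Edges now: 7
Op 8: add_edge(D, B). Edges now: 8
Op 9: add_edge(C, B). Edges now: 9
Op 10: add_edge(E, D). Edges now: 10
Compute levels (Kahn BFS):
  sources (in-degree 0): C
  process C: level=0
    C->A: in-degree(A)=1, level(A)>=1
    C->B: in-degree(B)=3, level(B)>=1
    C->D: in-degree(D)=2, level(D)>=1
    C->E: in-degree(E)=0, level(E)=1, enqueue
  process E: level=1
    E->A: in-degree(A)=0, level(A)=2, enqueue
    E->B: in-degree(B)=2, level(B)>=2
    E->D: in-degree(D)=1, level(D)>=2
  process A: level=2
    A->B: in-degree(B)=1, level(B)>=3
    A->D: in-degree(D)=0, level(D)=3, enqueue
  process D: level=3
    D->B: in-degree(B)=0, level(B)=4, enqueue
  process B: level=4
All levels: A:2, B:4, C:0, D:3, E:1

Answer: A:2, B:4, C:0, D:3, E:1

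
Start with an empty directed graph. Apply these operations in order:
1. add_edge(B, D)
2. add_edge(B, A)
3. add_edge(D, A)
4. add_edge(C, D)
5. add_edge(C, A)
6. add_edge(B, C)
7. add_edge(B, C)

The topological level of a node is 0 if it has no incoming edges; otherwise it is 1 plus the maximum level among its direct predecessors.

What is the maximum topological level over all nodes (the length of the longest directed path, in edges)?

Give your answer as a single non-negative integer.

Answer: 3

Derivation:
Op 1: add_edge(B, D). Edges now: 1
Op 2: add_edge(B, A). Edges now: 2
Op 3: add_edge(D, A). Edges now: 3
Op 4: add_edge(C, D). Edges now: 4
Op 5: add_edge(C, A). Edges now: 5
Op 6: add_edge(B, C). Edges now: 6
Op 7: add_edge(B, C) (duplicate, no change). Edges now: 6
Compute levels (Kahn BFS):
  sources (in-degree 0): B
  process B: level=0
    B->A: in-degree(A)=2, level(A)>=1
    B->C: in-degree(C)=0, level(C)=1, enqueue
    B->D: in-degree(D)=1, level(D)>=1
  process C: level=1
    C->A: in-degree(A)=1, level(A)>=2
    C->D: in-degree(D)=0, level(D)=2, enqueue
  process D: level=2
    D->A: in-degree(A)=0, level(A)=3, enqueue
  process A: level=3
All levels: A:3, B:0, C:1, D:2
max level = 3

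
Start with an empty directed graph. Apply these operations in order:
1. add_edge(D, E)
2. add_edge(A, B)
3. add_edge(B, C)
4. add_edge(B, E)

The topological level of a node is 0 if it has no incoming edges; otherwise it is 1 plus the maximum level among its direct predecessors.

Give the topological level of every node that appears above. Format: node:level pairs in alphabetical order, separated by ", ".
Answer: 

Answer: A:0, B:1, C:2, D:0, E:2

Derivation:
Op 1: add_edge(D, E). Edges now: 1
Op 2: add_edge(A, B). Edges now: 2
Op 3: add_edge(B, C). Edges now: 3
Op 4: add_edge(B, E). Edges now: 4
Compute levels (Kahn BFS):
  sources (in-degree 0): A, D
  process A: level=0
    A->B: in-degree(B)=0, level(B)=1, enqueue
  process D: level=0
    D->E: in-degree(E)=1, level(E)>=1
  process B: level=1
    B->C: in-degree(C)=0, level(C)=2, enqueue
    B->E: in-degree(E)=0, level(E)=2, enqueue
  process C: level=2
  process E: level=2
All levels: A:0, B:1, C:2, D:0, E:2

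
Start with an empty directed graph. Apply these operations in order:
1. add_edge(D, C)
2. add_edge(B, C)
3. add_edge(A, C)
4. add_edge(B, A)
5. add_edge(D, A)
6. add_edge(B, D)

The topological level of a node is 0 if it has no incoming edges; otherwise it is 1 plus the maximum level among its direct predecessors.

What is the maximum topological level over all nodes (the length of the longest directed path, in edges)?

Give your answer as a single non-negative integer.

Op 1: add_edge(D, C). Edges now: 1
Op 2: add_edge(B, C). Edges now: 2
Op 3: add_edge(A, C). Edges now: 3
Op 4: add_edge(B, A). Edges now: 4
Op 5: add_edge(D, A). Edges now: 5
Op 6: add_edge(B, D). Edges now: 6
Compute levels (Kahn BFS):
  sources (in-degree 0): B
  process B: level=0
    B->A: in-degree(A)=1, level(A)>=1
    B->C: in-degree(C)=2, level(C)>=1
    B->D: in-degree(D)=0, level(D)=1, enqueue
  process D: level=1
    D->A: in-degree(A)=0, level(A)=2, enqueue
    D->C: in-degree(C)=1, level(C)>=2
  process A: level=2
    A->C: in-degree(C)=0, level(C)=3, enqueue
  process C: level=3
All levels: A:2, B:0, C:3, D:1
max level = 3

Answer: 3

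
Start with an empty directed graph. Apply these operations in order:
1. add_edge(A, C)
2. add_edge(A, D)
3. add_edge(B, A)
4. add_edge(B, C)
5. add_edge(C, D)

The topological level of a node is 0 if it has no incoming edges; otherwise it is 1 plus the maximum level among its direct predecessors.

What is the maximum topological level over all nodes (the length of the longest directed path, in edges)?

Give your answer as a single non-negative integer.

Op 1: add_edge(A, C). Edges now: 1
Op 2: add_edge(A, D). Edges now: 2
Op 3: add_edge(B, A). Edges now: 3
Op 4: add_edge(B, C). Edges now: 4
Op 5: add_edge(C, D). Edges now: 5
Compute levels (Kahn BFS):
  sources (in-degree 0): B
  process B: level=0
    B->A: in-degree(A)=0, level(A)=1, enqueue
    B->C: in-degree(C)=1, level(C)>=1
  process A: level=1
    A->C: in-degree(C)=0, level(C)=2, enqueue
    A->D: in-degree(D)=1, level(D)>=2
  process C: level=2
    C->D: in-degree(D)=0, level(D)=3, enqueue
  process D: level=3
All levels: A:1, B:0, C:2, D:3
max level = 3

Answer: 3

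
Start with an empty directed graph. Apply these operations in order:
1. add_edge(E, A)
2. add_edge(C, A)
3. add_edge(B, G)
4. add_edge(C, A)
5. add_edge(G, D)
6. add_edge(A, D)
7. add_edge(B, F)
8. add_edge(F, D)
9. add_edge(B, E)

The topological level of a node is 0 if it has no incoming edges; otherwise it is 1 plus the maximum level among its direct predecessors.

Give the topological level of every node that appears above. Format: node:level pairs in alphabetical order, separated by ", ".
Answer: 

Answer: A:2, B:0, C:0, D:3, E:1, F:1, G:1

Derivation:
Op 1: add_edge(E, A). Edges now: 1
Op 2: add_edge(C, A). Edges now: 2
Op 3: add_edge(B, G). Edges now: 3
Op 4: add_edge(C, A) (duplicate, no change). Edges now: 3
Op 5: add_edge(G, D). Edges now: 4
Op 6: add_edge(A, D). Edges now: 5
Op 7: add_edge(B, F). Edges now: 6
Op 8: add_edge(F, D). Edges now: 7
Op 9: add_edge(B, E). Edges now: 8
Compute levels (Kahn BFS):
  sources (in-degree 0): B, C
  process B: level=0
    B->E: in-degree(E)=0, level(E)=1, enqueue
    B->F: in-degree(F)=0, level(F)=1, enqueue
    B->G: in-degree(G)=0, level(G)=1, enqueue
  process C: level=0
    C->A: in-degree(A)=1, level(A)>=1
  process E: level=1
    E->A: in-degree(A)=0, level(A)=2, enqueue
  process F: level=1
    F->D: in-degree(D)=2, level(D)>=2
  process G: level=1
    G->D: in-degree(D)=1, level(D)>=2
  process A: level=2
    A->D: in-degree(D)=0, level(D)=3, enqueue
  process D: level=3
All levels: A:2, B:0, C:0, D:3, E:1, F:1, G:1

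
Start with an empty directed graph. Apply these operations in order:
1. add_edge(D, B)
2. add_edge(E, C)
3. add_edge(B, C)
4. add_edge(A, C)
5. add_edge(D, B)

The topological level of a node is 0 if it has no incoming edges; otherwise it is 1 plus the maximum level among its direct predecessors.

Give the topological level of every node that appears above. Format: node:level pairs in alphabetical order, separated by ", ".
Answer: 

Op 1: add_edge(D, B). Edges now: 1
Op 2: add_edge(E, C). Edges now: 2
Op 3: add_edge(B, C). Edges now: 3
Op 4: add_edge(A, C). Edges now: 4
Op 5: add_edge(D, B) (duplicate, no change). Edges now: 4
Compute levels (Kahn BFS):
  sources (in-degree 0): A, D, E
  process A: level=0
    A->C: in-degree(C)=2, level(C)>=1
  process D: level=0
    D->B: in-degree(B)=0, level(B)=1, enqueue
  process E: level=0
    E->C: in-degree(C)=1, level(C)>=1
  process B: level=1
    B->C: in-degree(C)=0, level(C)=2, enqueue
  process C: level=2
All levels: A:0, B:1, C:2, D:0, E:0

Answer: A:0, B:1, C:2, D:0, E:0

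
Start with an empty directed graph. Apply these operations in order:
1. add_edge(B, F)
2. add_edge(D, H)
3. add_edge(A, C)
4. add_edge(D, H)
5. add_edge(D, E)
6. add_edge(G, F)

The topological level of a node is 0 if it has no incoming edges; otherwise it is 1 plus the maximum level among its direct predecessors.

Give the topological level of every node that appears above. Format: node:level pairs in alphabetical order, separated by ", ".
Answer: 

Op 1: add_edge(B, F). Edges now: 1
Op 2: add_edge(D, H). Edges now: 2
Op 3: add_edge(A, C). Edges now: 3
Op 4: add_edge(D, H) (duplicate, no change). Edges now: 3
Op 5: add_edge(D, E). Edges now: 4
Op 6: add_edge(G, F). Edges now: 5
Compute levels (Kahn BFS):
  sources (in-degree 0): A, B, D, G
  process A: level=0
    A->C: in-degree(C)=0, level(C)=1, enqueue
  process B: level=0
    B->F: in-degree(F)=1, level(F)>=1
  process D: level=0
    D->E: in-degree(E)=0, level(E)=1, enqueue
    D->H: in-degree(H)=0, level(H)=1, enqueue
  process G: level=0
    G->F: in-degree(F)=0, level(F)=1, enqueue
  process C: level=1
  process E: level=1
  process H: level=1
  process F: level=1
All levels: A:0, B:0, C:1, D:0, E:1, F:1, G:0, H:1

Answer: A:0, B:0, C:1, D:0, E:1, F:1, G:0, H:1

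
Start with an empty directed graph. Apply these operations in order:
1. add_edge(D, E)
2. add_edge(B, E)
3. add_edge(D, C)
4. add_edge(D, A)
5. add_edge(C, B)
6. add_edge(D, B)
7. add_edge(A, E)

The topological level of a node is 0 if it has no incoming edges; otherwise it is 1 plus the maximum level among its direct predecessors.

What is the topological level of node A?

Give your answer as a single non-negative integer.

Op 1: add_edge(D, E). Edges now: 1
Op 2: add_edge(B, E). Edges now: 2
Op 3: add_edge(D, C). Edges now: 3
Op 4: add_edge(D, A). Edges now: 4
Op 5: add_edge(C, B). Edges now: 5
Op 6: add_edge(D, B). Edges now: 6
Op 7: add_edge(A, E). Edges now: 7
Compute levels (Kahn BFS):
  sources (in-degree 0): D
  process D: level=0
    D->A: in-degree(A)=0, level(A)=1, enqueue
    D->B: in-degree(B)=1, level(B)>=1
    D->C: in-degree(C)=0, level(C)=1, enqueue
    D->E: in-degree(E)=2, level(E)>=1
  process A: level=1
    A->E: in-degree(E)=1, level(E)>=2
  process C: level=1
    C->B: in-degree(B)=0, level(B)=2, enqueue
  process B: level=2
    B->E: in-degree(E)=0, level(E)=3, enqueue
  process E: level=3
All levels: A:1, B:2, C:1, D:0, E:3
level(A) = 1

Answer: 1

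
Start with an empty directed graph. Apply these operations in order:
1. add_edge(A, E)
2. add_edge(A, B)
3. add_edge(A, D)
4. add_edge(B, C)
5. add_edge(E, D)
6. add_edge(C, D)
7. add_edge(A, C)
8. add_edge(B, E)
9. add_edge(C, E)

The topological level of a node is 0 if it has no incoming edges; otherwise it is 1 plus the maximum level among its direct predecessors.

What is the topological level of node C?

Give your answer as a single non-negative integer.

Op 1: add_edge(A, E). Edges now: 1
Op 2: add_edge(A, B). Edges now: 2
Op 3: add_edge(A, D). Edges now: 3
Op 4: add_edge(B, C). Edges now: 4
Op 5: add_edge(E, D). Edges now: 5
Op 6: add_edge(C, D). Edges now: 6
Op 7: add_edge(A, C). Edges now: 7
Op 8: add_edge(B, E). Edges now: 8
Op 9: add_edge(C, E). Edges now: 9
Compute levels (Kahn BFS):
  sources (in-degree 0): A
  process A: level=0
    A->B: in-degree(B)=0, level(B)=1, enqueue
    A->C: in-degree(C)=1, level(C)>=1
    A->D: in-degree(D)=2, level(D)>=1
    A->E: in-degree(E)=2, level(E)>=1
  process B: level=1
    B->C: in-degree(C)=0, level(C)=2, enqueue
    B->E: in-degree(E)=1, level(E)>=2
  process C: level=2
    C->D: in-degree(D)=1, level(D)>=3
    C->E: in-degree(E)=0, level(E)=3, enqueue
  process E: level=3
    E->D: in-degree(D)=0, level(D)=4, enqueue
  process D: level=4
All levels: A:0, B:1, C:2, D:4, E:3
level(C) = 2

Answer: 2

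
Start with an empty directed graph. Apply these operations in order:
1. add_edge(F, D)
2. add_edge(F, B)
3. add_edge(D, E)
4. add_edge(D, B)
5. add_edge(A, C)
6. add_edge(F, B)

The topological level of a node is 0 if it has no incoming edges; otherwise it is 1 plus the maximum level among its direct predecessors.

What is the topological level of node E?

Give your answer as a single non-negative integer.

Answer: 2

Derivation:
Op 1: add_edge(F, D). Edges now: 1
Op 2: add_edge(F, B). Edges now: 2
Op 3: add_edge(D, E). Edges now: 3
Op 4: add_edge(D, B). Edges now: 4
Op 5: add_edge(A, C). Edges now: 5
Op 6: add_edge(F, B) (duplicate, no change). Edges now: 5
Compute levels (Kahn BFS):
  sources (in-degree 0): A, F
  process A: level=0
    A->C: in-degree(C)=0, level(C)=1, enqueue
  process F: level=0
    F->B: in-degree(B)=1, level(B)>=1
    F->D: in-degree(D)=0, level(D)=1, enqueue
  process C: level=1
  process D: level=1
    D->B: in-degree(B)=0, level(B)=2, enqueue
    D->E: in-degree(E)=0, level(E)=2, enqueue
  process B: level=2
  process E: level=2
All levels: A:0, B:2, C:1, D:1, E:2, F:0
level(E) = 2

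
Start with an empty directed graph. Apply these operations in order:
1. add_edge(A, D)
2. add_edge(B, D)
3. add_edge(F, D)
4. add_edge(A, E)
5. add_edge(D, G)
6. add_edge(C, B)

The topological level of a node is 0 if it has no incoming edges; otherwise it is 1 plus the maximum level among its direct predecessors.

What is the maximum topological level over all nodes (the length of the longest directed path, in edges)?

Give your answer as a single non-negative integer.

Answer: 3

Derivation:
Op 1: add_edge(A, D). Edges now: 1
Op 2: add_edge(B, D). Edges now: 2
Op 3: add_edge(F, D). Edges now: 3
Op 4: add_edge(A, E). Edges now: 4
Op 5: add_edge(D, G). Edges now: 5
Op 6: add_edge(C, B). Edges now: 6
Compute levels (Kahn BFS):
  sources (in-degree 0): A, C, F
  process A: level=0
    A->D: in-degree(D)=2, level(D)>=1
    A->E: in-degree(E)=0, level(E)=1, enqueue
  process C: level=0
    C->B: in-degree(B)=0, level(B)=1, enqueue
  process F: level=0
    F->D: in-degree(D)=1, level(D)>=1
  process E: level=1
  process B: level=1
    B->D: in-degree(D)=0, level(D)=2, enqueue
  process D: level=2
    D->G: in-degree(G)=0, level(G)=3, enqueue
  process G: level=3
All levels: A:0, B:1, C:0, D:2, E:1, F:0, G:3
max level = 3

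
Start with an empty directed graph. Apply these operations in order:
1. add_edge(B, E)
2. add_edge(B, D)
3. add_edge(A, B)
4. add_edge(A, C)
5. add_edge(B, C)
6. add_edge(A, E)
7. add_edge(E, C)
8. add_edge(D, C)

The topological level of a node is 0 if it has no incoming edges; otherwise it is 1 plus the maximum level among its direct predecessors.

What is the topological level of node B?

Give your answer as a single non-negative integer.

Answer: 1

Derivation:
Op 1: add_edge(B, E). Edges now: 1
Op 2: add_edge(B, D). Edges now: 2
Op 3: add_edge(A, B). Edges now: 3
Op 4: add_edge(A, C). Edges now: 4
Op 5: add_edge(B, C). Edges now: 5
Op 6: add_edge(A, E). Edges now: 6
Op 7: add_edge(E, C). Edges now: 7
Op 8: add_edge(D, C). Edges now: 8
Compute levels (Kahn BFS):
  sources (in-degree 0): A
  process A: level=0
    A->B: in-degree(B)=0, level(B)=1, enqueue
    A->C: in-degree(C)=3, level(C)>=1
    A->E: in-degree(E)=1, level(E)>=1
  process B: level=1
    B->C: in-degree(C)=2, level(C)>=2
    B->D: in-degree(D)=0, level(D)=2, enqueue
    B->E: in-degree(E)=0, level(E)=2, enqueue
  process D: level=2
    D->C: in-degree(C)=1, level(C)>=3
  process E: level=2
    E->C: in-degree(C)=0, level(C)=3, enqueue
  process C: level=3
All levels: A:0, B:1, C:3, D:2, E:2
level(B) = 1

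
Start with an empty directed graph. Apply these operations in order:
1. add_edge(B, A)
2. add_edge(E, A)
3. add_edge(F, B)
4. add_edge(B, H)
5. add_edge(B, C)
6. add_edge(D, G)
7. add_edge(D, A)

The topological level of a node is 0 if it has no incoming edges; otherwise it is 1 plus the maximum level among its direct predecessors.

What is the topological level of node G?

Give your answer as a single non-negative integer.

Answer: 1

Derivation:
Op 1: add_edge(B, A). Edges now: 1
Op 2: add_edge(E, A). Edges now: 2
Op 3: add_edge(F, B). Edges now: 3
Op 4: add_edge(B, H). Edges now: 4
Op 5: add_edge(B, C). Edges now: 5
Op 6: add_edge(D, G). Edges now: 6
Op 7: add_edge(D, A). Edges now: 7
Compute levels (Kahn BFS):
  sources (in-degree 0): D, E, F
  process D: level=0
    D->A: in-degree(A)=2, level(A)>=1
    D->G: in-degree(G)=0, level(G)=1, enqueue
  process E: level=0
    E->A: in-degree(A)=1, level(A)>=1
  process F: level=0
    F->B: in-degree(B)=0, level(B)=1, enqueue
  process G: level=1
  process B: level=1
    B->A: in-degree(A)=0, level(A)=2, enqueue
    B->C: in-degree(C)=0, level(C)=2, enqueue
    B->H: in-degree(H)=0, level(H)=2, enqueue
  process A: level=2
  process C: level=2
  process H: level=2
All levels: A:2, B:1, C:2, D:0, E:0, F:0, G:1, H:2
level(G) = 1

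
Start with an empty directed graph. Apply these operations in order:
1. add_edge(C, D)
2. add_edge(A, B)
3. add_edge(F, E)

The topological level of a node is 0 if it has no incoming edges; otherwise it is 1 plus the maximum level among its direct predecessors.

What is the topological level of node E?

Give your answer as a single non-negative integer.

Answer: 1

Derivation:
Op 1: add_edge(C, D). Edges now: 1
Op 2: add_edge(A, B). Edges now: 2
Op 3: add_edge(F, E). Edges now: 3
Compute levels (Kahn BFS):
  sources (in-degree 0): A, C, F
  process A: level=0
    A->B: in-degree(B)=0, level(B)=1, enqueue
  process C: level=0
    C->D: in-degree(D)=0, level(D)=1, enqueue
  process F: level=0
    F->E: in-degree(E)=0, level(E)=1, enqueue
  process B: level=1
  process D: level=1
  process E: level=1
All levels: A:0, B:1, C:0, D:1, E:1, F:0
level(E) = 1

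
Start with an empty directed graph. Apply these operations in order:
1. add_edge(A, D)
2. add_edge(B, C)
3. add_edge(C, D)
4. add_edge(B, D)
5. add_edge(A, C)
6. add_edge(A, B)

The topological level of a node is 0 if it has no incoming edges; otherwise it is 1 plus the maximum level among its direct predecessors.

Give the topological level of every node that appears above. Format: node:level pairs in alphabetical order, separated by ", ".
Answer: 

Answer: A:0, B:1, C:2, D:3

Derivation:
Op 1: add_edge(A, D). Edges now: 1
Op 2: add_edge(B, C). Edges now: 2
Op 3: add_edge(C, D). Edges now: 3
Op 4: add_edge(B, D). Edges now: 4
Op 5: add_edge(A, C). Edges now: 5
Op 6: add_edge(A, B). Edges now: 6
Compute levels (Kahn BFS):
  sources (in-degree 0): A
  process A: level=0
    A->B: in-degree(B)=0, level(B)=1, enqueue
    A->C: in-degree(C)=1, level(C)>=1
    A->D: in-degree(D)=2, level(D)>=1
  process B: level=1
    B->C: in-degree(C)=0, level(C)=2, enqueue
    B->D: in-degree(D)=1, level(D)>=2
  process C: level=2
    C->D: in-degree(D)=0, level(D)=3, enqueue
  process D: level=3
All levels: A:0, B:1, C:2, D:3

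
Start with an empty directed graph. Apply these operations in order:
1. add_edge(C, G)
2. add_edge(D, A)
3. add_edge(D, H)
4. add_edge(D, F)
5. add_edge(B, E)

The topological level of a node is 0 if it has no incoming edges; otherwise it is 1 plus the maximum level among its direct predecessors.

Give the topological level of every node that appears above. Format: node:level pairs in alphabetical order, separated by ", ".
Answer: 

Op 1: add_edge(C, G). Edges now: 1
Op 2: add_edge(D, A). Edges now: 2
Op 3: add_edge(D, H). Edges now: 3
Op 4: add_edge(D, F). Edges now: 4
Op 5: add_edge(B, E). Edges now: 5
Compute levels (Kahn BFS):
  sources (in-degree 0): B, C, D
  process B: level=0
    B->E: in-degree(E)=0, level(E)=1, enqueue
  process C: level=0
    C->G: in-degree(G)=0, level(G)=1, enqueue
  process D: level=0
    D->A: in-degree(A)=0, level(A)=1, enqueue
    D->F: in-degree(F)=0, level(F)=1, enqueue
    D->H: in-degree(H)=0, level(H)=1, enqueue
  process E: level=1
  process G: level=1
  process A: level=1
  process F: level=1
  process H: level=1
All levels: A:1, B:0, C:0, D:0, E:1, F:1, G:1, H:1

Answer: A:1, B:0, C:0, D:0, E:1, F:1, G:1, H:1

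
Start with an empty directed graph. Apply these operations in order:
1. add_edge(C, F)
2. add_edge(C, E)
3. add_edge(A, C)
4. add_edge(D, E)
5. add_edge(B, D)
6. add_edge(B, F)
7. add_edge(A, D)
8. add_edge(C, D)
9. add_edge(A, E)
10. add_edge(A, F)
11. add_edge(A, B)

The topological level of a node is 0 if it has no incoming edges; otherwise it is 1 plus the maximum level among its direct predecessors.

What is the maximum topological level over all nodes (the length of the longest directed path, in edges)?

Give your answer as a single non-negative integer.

Answer: 3

Derivation:
Op 1: add_edge(C, F). Edges now: 1
Op 2: add_edge(C, E). Edges now: 2
Op 3: add_edge(A, C). Edges now: 3
Op 4: add_edge(D, E). Edges now: 4
Op 5: add_edge(B, D). Edges now: 5
Op 6: add_edge(B, F). Edges now: 6
Op 7: add_edge(A, D). Edges now: 7
Op 8: add_edge(C, D). Edges now: 8
Op 9: add_edge(A, E). Edges now: 9
Op 10: add_edge(A, F). Edges now: 10
Op 11: add_edge(A, B). Edges now: 11
Compute levels (Kahn BFS):
  sources (in-degree 0): A
  process A: level=0
    A->B: in-degree(B)=0, level(B)=1, enqueue
    A->C: in-degree(C)=0, level(C)=1, enqueue
    A->D: in-degree(D)=2, level(D)>=1
    A->E: in-degree(E)=2, level(E)>=1
    A->F: in-degree(F)=2, level(F)>=1
  process B: level=1
    B->D: in-degree(D)=1, level(D)>=2
    B->F: in-degree(F)=1, level(F)>=2
  process C: level=1
    C->D: in-degree(D)=0, level(D)=2, enqueue
    C->E: in-degree(E)=1, level(E)>=2
    C->F: in-degree(F)=0, level(F)=2, enqueue
  process D: level=2
    D->E: in-degree(E)=0, level(E)=3, enqueue
  process F: level=2
  process E: level=3
All levels: A:0, B:1, C:1, D:2, E:3, F:2
max level = 3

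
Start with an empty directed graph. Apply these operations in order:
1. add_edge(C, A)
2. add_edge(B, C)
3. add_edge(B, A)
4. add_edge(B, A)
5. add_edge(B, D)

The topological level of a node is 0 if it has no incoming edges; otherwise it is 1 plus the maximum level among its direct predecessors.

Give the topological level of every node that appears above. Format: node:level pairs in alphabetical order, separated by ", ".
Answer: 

Answer: A:2, B:0, C:1, D:1

Derivation:
Op 1: add_edge(C, A). Edges now: 1
Op 2: add_edge(B, C). Edges now: 2
Op 3: add_edge(B, A). Edges now: 3
Op 4: add_edge(B, A) (duplicate, no change). Edges now: 3
Op 5: add_edge(B, D). Edges now: 4
Compute levels (Kahn BFS):
  sources (in-degree 0): B
  process B: level=0
    B->A: in-degree(A)=1, level(A)>=1
    B->C: in-degree(C)=0, level(C)=1, enqueue
    B->D: in-degree(D)=0, level(D)=1, enqueue
  process C: level=1
    C->A: in-degree(A)=0, level(A)=2, enqueue
  process D: level=1
  process A: level=2
All levels: A:2, B:0, C:1, D:1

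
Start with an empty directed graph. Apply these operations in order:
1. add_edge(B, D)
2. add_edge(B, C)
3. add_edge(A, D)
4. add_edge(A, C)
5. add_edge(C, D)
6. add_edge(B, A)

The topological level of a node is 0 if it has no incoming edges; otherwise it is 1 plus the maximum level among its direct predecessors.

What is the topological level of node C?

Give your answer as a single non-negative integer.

Op 1: add_edge(B, D). Edges now: 1
Op 2: add_edge(B, C). Edges now: 2
Op 3: add_edge(A, D). Edges now: 3
Op 4: add_edge(A, C). Edges now: 4
Op 5: add_edge(C, D). Edges now: 5
Op 6: add_edge(B, A). Edges now: 6
Compute levels (Kahn BFS):
  sources (in-degree 0): B
  process B: level=0
    B->A: in-degree(A)=0, level(A)=1, enqueue
    B->C: in-degree(C)=1, level(C)>=1
    B->D: in-degree(D)=2, level(D)>=1
  process A: level=1
    A->C: in-degree(C)=0, level(C)=2, enqueue
    A->D: in-degree(D)=1, level(D)>=2
  process C: level=2
    C->D: in-degree(D)=0, level(D)=3, enqueue
  process D: level=3
All levels: A:1, B:0, C:2, D:3
level(C) = 2

Answer: 2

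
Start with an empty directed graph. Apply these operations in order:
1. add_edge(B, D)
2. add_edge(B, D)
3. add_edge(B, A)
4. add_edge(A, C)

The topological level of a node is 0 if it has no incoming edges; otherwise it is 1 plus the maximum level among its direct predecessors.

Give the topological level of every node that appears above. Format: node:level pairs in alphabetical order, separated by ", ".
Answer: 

Answer: A:1, B:0, C:2, D:1

Derivation:
Op 1: add_edge(B, D). Edges now: 1
Op 2: add_edge(B, D) (duplicate, no change). Edges now: 1
Op 3: add_edge(B, A). Edges now: 2
Op 4: add_edge(A, C). Edges now: 3
Compute levels (Kahn BFS):
  sources (in-degree 0): B
  process B: level=0
    B->A: in-degree(A)=0, level(A)=1, enqueue
    B->D: in-degree(D)=0, level(D)=1, enqueue
  process A: level=1
    A->C: in-degree(C)=0, level(C)=2, enqueue
  process D: level=1
  process C: level=2
All levels: A:1, B:0, C:2, D:1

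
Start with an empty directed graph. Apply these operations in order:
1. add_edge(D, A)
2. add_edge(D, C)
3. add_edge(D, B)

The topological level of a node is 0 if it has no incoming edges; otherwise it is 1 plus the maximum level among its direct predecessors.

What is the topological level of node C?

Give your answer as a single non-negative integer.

Op 1: add_edge(D, A). Edges now: 1
Op 2: add_edge(D, C). Edges now: 2
Op 3: add_edge(D, B). Edges now: 3
Compute levels (Kahn BFS):
  sources (in-degree 0): D
  process D: level=0
    D->A: in-degree(A)=0, level(A)=1, enqueue
    D->B: in-degree(B)=0, level(B)=1, enqueue
    D->C: in-degree(C)=0, level(C)=1, enqueue
  process A: level=1
  process B: level=1
  process C: level=1
All levels: A:1, B:1, C:1, D:0
level(C) = 1

Answer: 1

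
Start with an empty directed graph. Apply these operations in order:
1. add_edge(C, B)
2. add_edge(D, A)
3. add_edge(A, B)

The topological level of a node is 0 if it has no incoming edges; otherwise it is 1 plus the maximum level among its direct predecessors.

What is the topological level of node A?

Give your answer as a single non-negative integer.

Op 1: add_edge(C, B). Edges now: 1
Op 2: add_edge(D, A). Edges now: 2
Op 3: add_edge(A, B). Edges now: 3
Compute levels (Kahn BFS):
  sources (in-degree 0): C, D
  process C: level=0
    C->B: in-degree(B)=1, level(B)>=1
  process D: level=0
    D->A: in-degree(A)=0, level(A)=1, enqueue
  process A: level=1
    A->B: in-degree(B)=0, level(B)=2, enqueue
  process B: level=2
All levels: A:1, B:2, C:0, D:0
level(A) = 1

Answer: 1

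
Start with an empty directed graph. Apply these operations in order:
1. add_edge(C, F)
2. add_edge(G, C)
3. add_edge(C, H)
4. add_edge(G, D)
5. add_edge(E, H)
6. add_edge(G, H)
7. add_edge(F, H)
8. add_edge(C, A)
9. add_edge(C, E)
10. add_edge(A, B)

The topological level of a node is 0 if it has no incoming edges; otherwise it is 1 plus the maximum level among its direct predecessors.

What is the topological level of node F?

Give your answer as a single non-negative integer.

Op 1: add_edge(C, F). Edges now: 1
Op 2: add_edge(G, C). Edges now: 2
Op 3: add_edge(C, H). Edges now: 3
Op 4: add_edge(G, D). Edges now: 4
Op 5: add_edge(E, H). Edges now: 5
Op 6: add_edge(G, H). Edges now: 6
Op 7: add_edge(F, H). Edges now: 7
Op 8: add_edge(C, A). Edges now: 8
Op 9: add_edge(C, E). Edges now: 9
Op 10: add_edge(A, B). Edges now: 10
Compute levels (Kahn BFS):
  sources (in-degree 0): G
  process G: level=0
    G->C: in-degree(C)=0, level(C)=1, enqueue
    G->D: in-degree(D)=0, level(D)=1, enqueue
    G->H: in-degree(H)=3, level(H)>=1
  process C: level=1
    C->A: in-degree(A)=0, level(A)=2, enqueue
    C->E: in-degree(E)=0, level(E)=2, enqueue
    C->F: in-degree(F)=0, level(F)=2, enqueue
    C->H: in-degree(H)=2, level(H)>=2
  process D: level=1
  process A: level=2
    A->B: in-degree(B)=0, level(B)=3, enqueue
  process E: level=2
    E->H: in-degree(H)=1, level(H)>=3
  process F: level=2
    F->H: in-degree(H)=0, level(H)=3, enqueue
  process B: level=3
  process H: level=3
All levels: A:2, B:3, C:1, D:1, E:2, F:2, G:0, H:3
level(F) = 2

Answer: 2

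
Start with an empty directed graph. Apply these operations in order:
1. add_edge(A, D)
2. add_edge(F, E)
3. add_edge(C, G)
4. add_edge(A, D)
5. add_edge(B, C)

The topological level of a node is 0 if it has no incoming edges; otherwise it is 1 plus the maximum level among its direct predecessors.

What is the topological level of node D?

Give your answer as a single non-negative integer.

Op 1: add_edge(A, D). Edges now: 1
Op 2: add_edge(F, E). Edges now: 2
Op 3: add_edge(C, G). Edges now: 3
Op 4: add_edge(A, D) (duplicate, no change). Edges now: 3
Op 5: add_edge(B, C). Edges now: 4
Compute levels (Kahn BFS):
  sources (in-degree 0): A, B, F
  process A: level=0
    A->D: in-degree(D)=0, level(D)=1, enqueue
  process B: level=0
    B->C: in-degree(C)=0, level(C)=1, enqueue
  process F: level=0
    F->E: in-degree(E)=0, level(E)=1, enqueue
  process D: level=1
  process C: level=1
    C->G: in-degree(G)=0, level(G)=2, enqueue
  process E: level=1
  process G: level=2
All levels: A:0, B:0, C:1, D:1, E:1, F:0, G:2
level(D) = 1

Answer: 1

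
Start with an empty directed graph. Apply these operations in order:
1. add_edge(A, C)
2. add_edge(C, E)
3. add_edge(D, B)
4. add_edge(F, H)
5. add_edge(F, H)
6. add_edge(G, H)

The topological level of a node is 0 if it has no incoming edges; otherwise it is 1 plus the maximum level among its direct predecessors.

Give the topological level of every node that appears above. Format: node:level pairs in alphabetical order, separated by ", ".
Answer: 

Answer: A:0, B:1, C:1, D:0, E:2, F:0, G:0, H:1

Derivation:
Op 1: add_edge(A, C). Edges now: 1
Op 2: add_edge(C, E). Edges now: 2
Op 3: add_edge(D, B). Edges now: 3
Op 4: add_edge(F, H). Edges now: 4
Op 5: add_edge(F, H) (duplicate, no change). Edges now: 4
Op 6: add_edge(G, H). Edges now: 5
Compute levels (Kahn BFS):
  sources (in-degree 0): A, D, F, G
  process A: level=0
    A->C: in-degree(C)=0, level(C)=1, enqueue
  process D: level=0
    D->B: in-degree(B)=0, level(B)=1, enqueue
  process F: level=0
    F->H: in-degree(H)=1, level(H)>=1
  process G: level=0
    G->H: in-degree(H)=0, level(H)=1, enqueue
  process C: level=1
    C->E: in-degree(E)=0, level(E)=2, enqueue
  process B: level=1
  process H: level=1
  process E: level=2
All levels: A:0, B:1, C:1, D:0, E:2, F:0, G:0, H:1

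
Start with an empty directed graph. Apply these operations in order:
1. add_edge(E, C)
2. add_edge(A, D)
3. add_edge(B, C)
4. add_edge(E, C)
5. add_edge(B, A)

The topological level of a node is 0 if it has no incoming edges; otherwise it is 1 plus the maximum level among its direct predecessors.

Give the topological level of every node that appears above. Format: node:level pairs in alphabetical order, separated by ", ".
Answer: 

Answer: A:1, B:0, C:1, D:2, E:0

Derivation:
Op 1: add_edge(E, C). Edges now: 1
Op 2: add_edge(A, D). Edges now: 2
Op 3: add_edge(B, C). Edges now: 3
Op 4: add_edge(E, C) (duplicate, no change). Edges now: 3
Op 5: add_edge(B, A). Edges now: 4
Compute levels (Kahn BFS):
  sources (in-degree 0): B, E
  process B: level=0
    B->A: in-degree(A)=0, level(A)=1, enqueue
    B->C: in-degree(C)=1, level(C)>=1
  process E: level=0
    E->C: in-degree(C)=0, level(C)=1, enqueue
  process A: level=1
    A->D: in-degree(D)=0, level(D)=2, enqueue
  process C: level=1
  process D: level=2
All levels: A:1, B:0, C:1, D:2, E:0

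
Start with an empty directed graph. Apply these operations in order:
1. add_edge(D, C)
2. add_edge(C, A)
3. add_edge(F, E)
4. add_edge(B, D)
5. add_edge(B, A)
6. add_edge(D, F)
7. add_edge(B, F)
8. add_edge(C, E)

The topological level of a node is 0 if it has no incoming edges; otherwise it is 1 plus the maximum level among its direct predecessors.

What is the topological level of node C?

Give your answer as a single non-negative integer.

Answer: 2

Derivation:
Op 1: add_edge(D, C). Edges now: 1
Op 2: add_edge(C, A). Edges now: 2
Op 3: add_edge(F, E). Edges now: 3
Op 4: add_edge(B, D). Edges now: 4
Op 5: add_edge(B, A). Edges now: 5
Op 6: add_edge(D, F). Edges now: 6
Op 7: add_edge(B, F). Edges now: 7
Op 8: add_edge(C, E). Edges now: 8
Compute levels (Kahn BFS):
  sources (in-degree 0): B
  process B: level=0
    B->A: in-degree(A)=1, level(A)>=1
    B->D: in-degree(D)=0, level(D)=1, enqueue
    B->F: in-degree(F)=1, level(F)>=1
  process D: level=1
    D->C: in-degree(C)=0, level(C)=2, enqueue
    D->F: in-degree(F)=0, level(F)=2, enqueue
  process C: level=2
    C->A: in-degree(A)=0, level(A)=3, enqueue
    C->E: in-degree(E)=1, level(E)>=3
  process F: level=2
    F->E: in-degree(E)=0, level(E)=3, enqueue
  process A: level=3
  process E: level=3
All levels: A:3, B:0, C:2, D:1, E:3, F:2
level(C) = 2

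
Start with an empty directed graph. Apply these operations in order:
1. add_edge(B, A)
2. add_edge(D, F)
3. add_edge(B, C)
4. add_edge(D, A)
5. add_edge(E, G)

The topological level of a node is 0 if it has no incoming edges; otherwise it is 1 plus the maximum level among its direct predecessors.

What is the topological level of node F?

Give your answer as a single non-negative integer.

Op 1: add_edge(B, A). Edges now: 1
Op 2: add_edge(D, F). Edges now: 2
Op 3: add_edge(B, C). Edges now: 3
Op 4: add_edge(D, A). Edges now: 4
Op 5: add_edge(E, G). Edges now: 5
Compute levels (Kahn BFS):
  sources (in-degree 0): B, D, E
  process B: level=0
    B->A: in-degree(A)=1, level(A)>=1
    B->C: in-degree(C)=0, level(C)=1, enqueue
  process D: level=0
    D->A: in-degree(A)=0, level(A)=1, enqueue
    D->F: in-degree(F)=0, level(F)=1, enqueue
  process E: level=0
    E->G: in-degree(G)=0, level(G)=1, enqueue
  process C: level=1
  process A: level=1
  process F: level=1
  process G: level=1
All levels: A:1, B:0, C:1, D:0, E:0, F:1, G:1
level(F) = 1

Answer: 1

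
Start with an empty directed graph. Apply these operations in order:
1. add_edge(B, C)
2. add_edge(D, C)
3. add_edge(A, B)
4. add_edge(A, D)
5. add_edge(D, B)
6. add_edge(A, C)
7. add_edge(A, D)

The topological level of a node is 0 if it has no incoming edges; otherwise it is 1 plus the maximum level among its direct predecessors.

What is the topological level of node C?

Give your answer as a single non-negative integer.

Op 1: add_edge(B, C). Edges now: 1
Op 2: add_edge(D, C). Edges now: 2
Op 3: add_edge(A, B). Edges now: 3
Op 4: add_edge(A, D). Edges now: 4
Op 5: add_edge(D, B). Edges now: 5
Op 6: add_edge(A, C). Edges now: 6
Op 7: add_edge(A, D) (duplicate, no change). Edges now: 6
Compute levels (Kahn BFS):
  sources (in-degree 0): A
  process A: level=0
    A->B: in-degree(B)=1, level(B)>=1
    A->C: in-degree(C)=2, level(C)>=1
    A->D: in-degree(D)=0, level(D)=1, enqueue
  process D: level=1
    D->B: in-degree(B)=0, level(B)=2, enqueue
    D->C: in-degree(C)=1, level(C)>=2
  process B: level=2
    B->C: in-degree(C)=0, level(C)=3, enqueue
  process C: level=3
All levels: A:0, B:2, C:3, D:1
level(C) = 3

Answer: 3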